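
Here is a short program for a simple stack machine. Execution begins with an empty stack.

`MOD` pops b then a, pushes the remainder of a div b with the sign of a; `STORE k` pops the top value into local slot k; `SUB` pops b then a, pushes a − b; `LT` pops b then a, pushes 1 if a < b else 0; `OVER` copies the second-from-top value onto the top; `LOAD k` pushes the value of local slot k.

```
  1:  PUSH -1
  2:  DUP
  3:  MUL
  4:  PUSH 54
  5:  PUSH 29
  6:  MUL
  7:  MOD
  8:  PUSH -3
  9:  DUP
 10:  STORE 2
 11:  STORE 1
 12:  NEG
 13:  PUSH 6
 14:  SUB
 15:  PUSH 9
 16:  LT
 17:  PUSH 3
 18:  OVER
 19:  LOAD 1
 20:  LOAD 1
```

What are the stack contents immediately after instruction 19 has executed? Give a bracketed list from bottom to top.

[1, 3, 1, -3]

PUSH -1  [-1]
DUP      [-1, -1]
MUL      [1]
PUSH 54  [1, 54]
PUSH 29  [1, 54, 29]
MUL      [1, 1566]
MOD      [1]
PUSH -3  [1, -3]
DUP      [1, -3, -3]
STORE 2  [1, -3]
STORE 1  [1]
NEG      [-1]
PUSH 6   [-1, 6]
SUB      [-7]
PUSH 9   [-7, 9]
LT       [1]
PUSH 3   [1, 3]
OVER     [1, 3, 1]
LOAD 1   [1, 3, 1, -3]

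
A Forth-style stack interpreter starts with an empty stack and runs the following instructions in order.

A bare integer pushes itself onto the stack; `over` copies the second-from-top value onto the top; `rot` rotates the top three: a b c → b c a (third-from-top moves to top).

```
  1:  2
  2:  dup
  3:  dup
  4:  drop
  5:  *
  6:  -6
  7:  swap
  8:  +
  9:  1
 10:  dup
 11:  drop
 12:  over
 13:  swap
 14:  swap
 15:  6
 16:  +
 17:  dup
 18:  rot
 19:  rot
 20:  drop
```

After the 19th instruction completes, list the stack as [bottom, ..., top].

[-2, 4, 1, 4]

2    -> [2]
dup  -> [2, 2]
dup  -> [2, 2, 2]
drop -> [2, 2]
*    -> [4]
-6   -> [4, -6]
swap -> [-6, 4]
+    -> [-2]
1    -> [-2, 1]
dup  -> [-2, 1, 1]
drop -> [-2, 1]
over -> [-2, 1, -2]
swap -> [-2, -2, 1]
swap -> [-2, 1, -2]
6    -> [-2, 1, -2, 6]
+    -> [-2, 1, 4]
dup  -> [-2, 1, 4, 4]
rot  -> [-2, 4, 4, 1]
rot  -> [-2, 4, 1, 4]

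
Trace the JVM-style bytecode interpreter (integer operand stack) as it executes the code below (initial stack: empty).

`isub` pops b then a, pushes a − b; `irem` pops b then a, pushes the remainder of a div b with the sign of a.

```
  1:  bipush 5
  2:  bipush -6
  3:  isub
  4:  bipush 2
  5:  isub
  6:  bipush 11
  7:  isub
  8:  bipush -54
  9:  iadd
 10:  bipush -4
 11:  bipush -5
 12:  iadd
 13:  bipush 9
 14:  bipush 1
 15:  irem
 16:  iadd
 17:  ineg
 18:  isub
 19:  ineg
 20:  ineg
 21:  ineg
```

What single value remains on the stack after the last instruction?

bipush 5   -> [5]
bipush -6  -> [5, -6]
isub       -> [11]
bipush 2   -> [11, 2]
isub       -> [9]
bipush 11  -> [9, 11]
isub       -> [-2]
bipush -54 -> [-2, -54]
iadd       -> [-56]
bipush -4  -> [-56, -4]
bipush -5  -> [-56, -4, -5]
iadd       -> [-56, -9]
bipush 9   -> [-56, -9, 9]
bipush 1   -> [-56, -9, 9, 1]
irem       -> [-56, -9, 0]
iadd       -> [-56, -9]
ineg       -> [-56, 9]
isub       -> [-65]
ineg       -> [65]
ineg       -> [-65]
ineg       -> [65]

65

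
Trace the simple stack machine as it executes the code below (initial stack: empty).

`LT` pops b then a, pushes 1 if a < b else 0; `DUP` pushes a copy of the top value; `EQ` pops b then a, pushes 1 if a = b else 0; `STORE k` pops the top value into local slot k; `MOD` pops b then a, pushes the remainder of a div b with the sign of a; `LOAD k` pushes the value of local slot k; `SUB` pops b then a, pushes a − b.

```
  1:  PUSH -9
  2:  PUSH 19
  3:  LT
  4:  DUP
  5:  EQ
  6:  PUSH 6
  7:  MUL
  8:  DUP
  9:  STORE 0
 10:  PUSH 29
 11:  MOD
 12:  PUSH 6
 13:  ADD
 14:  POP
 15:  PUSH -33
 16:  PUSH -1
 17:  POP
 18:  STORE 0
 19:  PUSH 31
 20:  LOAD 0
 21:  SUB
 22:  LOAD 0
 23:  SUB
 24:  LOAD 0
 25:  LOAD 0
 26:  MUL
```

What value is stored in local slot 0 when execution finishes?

PUSH -9  → [-9]
PUSH 19  → [-9, 19]
LT       → [1]
DUP      → [1, 1]
EQ       → [1]
PUSH 6   → [1, 6]
MUL      → [6]
DUP      → [6, 6]
STORE 0  → [6]
PUSH 29  → [6, 29]
MOD      → [6]
PUSH 6   → [6, 6]
ADD      → [12]
POP      → []
PUSH -33 → [-33]
PUSH -1  → [-33, -1]
POP      → [-33]
STORE 0  → []
PUSH 31  → [31]
LOAD 0   → [31, -33]
SUB      → [64]
LOAD 0   → [64, -33]
SUB      → [97]
LOAD 0   → [97, -33]
LOAD 0   → [97, -33, -33]
MUL      → [97, 1089]

-33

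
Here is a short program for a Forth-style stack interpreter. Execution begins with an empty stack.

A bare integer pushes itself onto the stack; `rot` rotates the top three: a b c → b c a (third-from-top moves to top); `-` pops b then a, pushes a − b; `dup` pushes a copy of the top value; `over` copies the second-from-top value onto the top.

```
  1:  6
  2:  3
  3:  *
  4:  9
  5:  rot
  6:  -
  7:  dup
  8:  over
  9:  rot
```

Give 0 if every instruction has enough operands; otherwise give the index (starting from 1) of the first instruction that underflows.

5

6 → 6
3 → 6 3
* → 18
9 → 18 9
rot  — needs 3 operands, stack has 2 → underflow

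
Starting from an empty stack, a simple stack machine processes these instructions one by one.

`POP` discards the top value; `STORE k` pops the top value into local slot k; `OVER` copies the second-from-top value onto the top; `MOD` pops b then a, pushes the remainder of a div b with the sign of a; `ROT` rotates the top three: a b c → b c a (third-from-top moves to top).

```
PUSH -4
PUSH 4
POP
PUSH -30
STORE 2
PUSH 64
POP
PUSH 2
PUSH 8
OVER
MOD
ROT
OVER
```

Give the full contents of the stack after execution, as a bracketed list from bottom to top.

[2, 0, -4, 0]

PUSH -4  → [-4]
PUSH 4   → [-4, 4]
POP      → [-4]
PUSH -30 → [-4, -30]
STORE 2  → [-4]
PUSH 64  → [-4, 64]
POP      → [-4]
PUSH 2   → [-4, 2]
PUSH 8   → [-4, 2, 8]
OVER     → [-4, 2, 8, 2]
MOD      → [-4, 2, 0]
ROT      → [2, 0, -4]
OVER     → [2, 0, -4, 0]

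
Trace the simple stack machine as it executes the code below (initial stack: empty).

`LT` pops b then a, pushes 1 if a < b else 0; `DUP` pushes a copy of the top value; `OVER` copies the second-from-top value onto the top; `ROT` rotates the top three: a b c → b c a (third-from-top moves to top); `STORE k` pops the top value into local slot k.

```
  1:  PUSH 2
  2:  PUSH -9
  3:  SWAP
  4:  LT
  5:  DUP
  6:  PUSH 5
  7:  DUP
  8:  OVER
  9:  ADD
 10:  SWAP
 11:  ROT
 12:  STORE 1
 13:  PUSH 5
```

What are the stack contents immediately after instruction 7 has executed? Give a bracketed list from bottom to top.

PUSH 2  → 2
PUSH -9 → 2 -9
SWAP    → -9 2
LT      → 1
DUP     → 1 1
PUSH 5  → 1 1 5
DUP     → 1 1 5 5

[1, 1, 5, 5]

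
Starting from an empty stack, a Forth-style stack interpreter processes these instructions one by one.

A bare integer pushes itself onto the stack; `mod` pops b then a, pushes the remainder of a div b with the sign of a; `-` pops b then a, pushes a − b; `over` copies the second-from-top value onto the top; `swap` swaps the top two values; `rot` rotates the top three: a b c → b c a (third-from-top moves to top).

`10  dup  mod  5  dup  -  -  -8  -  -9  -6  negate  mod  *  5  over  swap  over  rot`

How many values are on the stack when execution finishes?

4

10      [10]
dup     [10, 10]
mod     [0]
5       [0, 5]
dup     [0, 5, 5]
-       [0, 0]
-       [0]
-8      [0, -8]
-       [8]
-9      [8, -9]
-6      [8, -9, -6]
negate  [8, -9, 6]
mod     [8, -3]
*       [-24]
5       [-24, 5]
over    [-24, 5, -24]
swap    [-24, -24, 5]
over    [-24, -24, 5, -24]
rot     [-24, 5, -24, -24]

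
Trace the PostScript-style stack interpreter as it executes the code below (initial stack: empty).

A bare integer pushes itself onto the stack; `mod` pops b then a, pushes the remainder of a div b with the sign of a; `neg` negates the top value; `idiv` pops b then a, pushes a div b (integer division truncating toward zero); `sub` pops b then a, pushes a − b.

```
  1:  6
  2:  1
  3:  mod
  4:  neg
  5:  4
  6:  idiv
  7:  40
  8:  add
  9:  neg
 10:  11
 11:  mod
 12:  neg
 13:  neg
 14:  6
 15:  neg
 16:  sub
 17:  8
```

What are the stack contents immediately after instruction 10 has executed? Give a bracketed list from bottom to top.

6     [6]
1     [6, 1]
mod   [0]
neg   [0]
4     [0, 4]
idiv  [0]
40    [0, 40]
add   [40]
neg   [-40]
11    [-40, 11]

[-40, 11]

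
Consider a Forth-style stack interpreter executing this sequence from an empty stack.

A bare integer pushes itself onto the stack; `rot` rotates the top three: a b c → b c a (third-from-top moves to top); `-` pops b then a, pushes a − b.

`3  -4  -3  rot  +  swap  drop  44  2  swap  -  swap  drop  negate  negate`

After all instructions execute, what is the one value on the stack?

-42

3      -> 3
-4     -> 3 -4
-3     -> 3 -4 -3
rot    -> -4 -3 3
+      -> -4 0
swap   -> 0 -4
drop   -> 0
44     -> 0 44
2      -> 0 44 2
swap   -> 0 2 44
-      -> 0 -42
swap   -> -42 0
drop   -> -42
negate -> 42
negate -> -42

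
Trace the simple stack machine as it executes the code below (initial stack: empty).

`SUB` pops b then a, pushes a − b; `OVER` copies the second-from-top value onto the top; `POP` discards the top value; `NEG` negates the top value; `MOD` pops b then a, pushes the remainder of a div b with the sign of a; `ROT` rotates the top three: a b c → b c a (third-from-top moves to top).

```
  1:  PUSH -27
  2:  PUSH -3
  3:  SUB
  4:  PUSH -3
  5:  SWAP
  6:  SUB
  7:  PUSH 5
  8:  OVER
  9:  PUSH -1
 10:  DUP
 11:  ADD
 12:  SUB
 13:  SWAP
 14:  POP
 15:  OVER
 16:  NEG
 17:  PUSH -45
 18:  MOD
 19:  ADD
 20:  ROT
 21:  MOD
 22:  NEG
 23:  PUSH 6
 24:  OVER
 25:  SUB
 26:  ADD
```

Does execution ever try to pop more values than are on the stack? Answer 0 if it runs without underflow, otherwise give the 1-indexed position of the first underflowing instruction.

20

PUSH -27  [-27]
PUSH -3   [-27, -3]
SUB       [-24]
PUSH -3   [-24, -3]
SWAP      [-3, -24]
SUB       [21]
PUSH 5    [21, 5]
OVER      [21, 5, 21]
PUSH -1   [21, 5, 21, -1]
DUP       [21, 5, 21, -1, -1]
ADD       [21, 5, 21, -2]
SUB       [21, 5, 23]
SWAP      [21, 23, 5]
POP       [21, 23]
OVER      [21, 23, 21]
NEG       [21, 23, -21]
PUSH -45  [21, 23, -21, -45]
MOD       [21, 23, -21]
ADD       [21, 2]
ROT  — needs 3 operands, stack has 2 → underflow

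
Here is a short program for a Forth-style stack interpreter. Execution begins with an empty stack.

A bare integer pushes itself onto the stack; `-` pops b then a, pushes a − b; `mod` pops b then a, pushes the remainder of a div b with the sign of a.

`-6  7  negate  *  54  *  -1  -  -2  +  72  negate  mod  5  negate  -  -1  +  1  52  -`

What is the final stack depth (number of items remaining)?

-6     -> -6
7      -> -6 7
negate -> -6 -7
*      -> 42
54     -> 42 54
*      -> 2268
-1     -> 2268 -1
-      -> 2269
-2     -> 2269 -2
+      -> 2267
72     -> 2267 72
negate -> 2267 -72
mod    -> 35
5      -> 35 5
negate -> 35 -5
-      -> 40
-1     -> 40 -1
+      -> 39
1      -> 39 1
52     -> 39 1 52
-      -> 39 -51

2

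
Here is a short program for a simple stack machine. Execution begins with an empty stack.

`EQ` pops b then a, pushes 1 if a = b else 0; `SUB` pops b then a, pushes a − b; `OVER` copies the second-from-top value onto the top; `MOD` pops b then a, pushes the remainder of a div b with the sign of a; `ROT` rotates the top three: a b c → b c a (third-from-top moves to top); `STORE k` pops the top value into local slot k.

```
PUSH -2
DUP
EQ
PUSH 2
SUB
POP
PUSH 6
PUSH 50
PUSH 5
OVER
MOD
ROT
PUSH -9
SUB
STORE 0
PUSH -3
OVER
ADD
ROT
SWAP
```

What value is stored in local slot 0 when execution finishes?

PUSH -2 → -2
DUP     → -2 -2
EQ      → 1
PUSH 2  → 1 2
SUB     → -1
POP     → (empty)
PUSH 6  → 6
PUSH 50 → 6 50
PUSH 5  → 6 50 5
OVER    → 6 50 5 50
MOD     → 6 50 5
ROT     → 50 5 6
PUSH -9 → 50 5 6 -9
SUB     → 50 5 15
STORE 0 → 50 5
PUSH -3 → 50 5 -3
OVER    → 50 5 -3 5
ADD     → 50 5 2
ROT     → 5 2 50
SWAP    → 5 50 2

15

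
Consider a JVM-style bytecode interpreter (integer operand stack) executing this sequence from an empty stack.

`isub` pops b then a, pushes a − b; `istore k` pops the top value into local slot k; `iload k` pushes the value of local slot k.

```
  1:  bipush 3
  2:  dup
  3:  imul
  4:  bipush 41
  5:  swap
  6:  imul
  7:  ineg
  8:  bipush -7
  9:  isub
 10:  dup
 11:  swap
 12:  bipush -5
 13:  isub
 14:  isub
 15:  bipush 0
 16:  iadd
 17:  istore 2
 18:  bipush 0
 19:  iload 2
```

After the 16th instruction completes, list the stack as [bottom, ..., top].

[-5]

bipush 3  → 3
dup       → 3 3
imul      → 9
bipush 41 → 9 41
swap      → 41 9
imul      → 369
ineg      → -369
bipush -7 → -369 -7
isub      → -362
dup       → -362 -362
swap      → -362 -362
bipush -5 → -362 -362 -5
isub      → -362 -357
isub      → -5
bipush 0  → -5 0
iadd      → -5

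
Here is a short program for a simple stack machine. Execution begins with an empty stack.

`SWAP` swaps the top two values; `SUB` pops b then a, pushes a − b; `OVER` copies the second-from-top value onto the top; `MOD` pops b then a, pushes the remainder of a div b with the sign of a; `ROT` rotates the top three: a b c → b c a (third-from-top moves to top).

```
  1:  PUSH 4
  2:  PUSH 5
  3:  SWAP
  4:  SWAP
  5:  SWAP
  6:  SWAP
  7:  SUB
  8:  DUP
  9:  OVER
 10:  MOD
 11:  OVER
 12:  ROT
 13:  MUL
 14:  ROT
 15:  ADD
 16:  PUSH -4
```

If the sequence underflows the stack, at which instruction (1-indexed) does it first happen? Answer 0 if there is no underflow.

PUSH 4 → 4
PUSH 5 → 4 5
SWAP   → 5 4
SWAP   → 4 5
SWAP   → 5 4
SWAP   → 4 5
SUB    → -1
DUP    → -1 -1
OVER   → -1 -1 -1
MOD    → -1 0
OVER   → -1 0 -1
ROT    → 0 -1 -1
MUL    → 0 1
ROT  — needs 3 operands, stack has 2 → underflow

14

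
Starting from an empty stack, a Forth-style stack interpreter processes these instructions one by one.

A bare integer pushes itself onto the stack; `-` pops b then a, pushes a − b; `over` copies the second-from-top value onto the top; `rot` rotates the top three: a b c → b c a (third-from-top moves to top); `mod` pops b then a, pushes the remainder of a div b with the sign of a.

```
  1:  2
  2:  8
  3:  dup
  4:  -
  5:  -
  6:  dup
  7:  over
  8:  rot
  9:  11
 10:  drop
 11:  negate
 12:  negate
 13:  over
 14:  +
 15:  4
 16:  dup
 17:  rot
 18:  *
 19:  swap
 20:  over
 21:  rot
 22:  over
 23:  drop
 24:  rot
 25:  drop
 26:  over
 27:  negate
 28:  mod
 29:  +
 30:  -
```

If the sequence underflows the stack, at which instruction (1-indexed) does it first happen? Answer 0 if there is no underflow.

0

2      → 2
8      → 2 8
dup    → 2 8 8
-      → 2 0
-      → 2
dup    → 2 2
over   → 2 2 2
rot    → 2 2 2
11     → 2 2 2 11
drop   → 2 2 2
negate → 2 2 -2
negate → 2 2 2
over   → 2 2 2 2
+      → 2 2 4
4      → 2 2 4 4
dup    → 2 2 4 4 4
rot    → 2 2 4 4 4
*      → 2 2 4 16
swap   → 2 2 16 4
over   → 2 2 16 4 16
rot    → 2 2 4 16 16
over   → 2 2 4 16 16 16
drop   → 2 2 4 16 16
rot    → 2 2 16 16 4
drop   → 2 2 16 16
over   → 2 2 16 16 16
negate → 2 2 16 16 -16
mod    → 2 2 16 0
+      → 2 2 16
-      → 2 -14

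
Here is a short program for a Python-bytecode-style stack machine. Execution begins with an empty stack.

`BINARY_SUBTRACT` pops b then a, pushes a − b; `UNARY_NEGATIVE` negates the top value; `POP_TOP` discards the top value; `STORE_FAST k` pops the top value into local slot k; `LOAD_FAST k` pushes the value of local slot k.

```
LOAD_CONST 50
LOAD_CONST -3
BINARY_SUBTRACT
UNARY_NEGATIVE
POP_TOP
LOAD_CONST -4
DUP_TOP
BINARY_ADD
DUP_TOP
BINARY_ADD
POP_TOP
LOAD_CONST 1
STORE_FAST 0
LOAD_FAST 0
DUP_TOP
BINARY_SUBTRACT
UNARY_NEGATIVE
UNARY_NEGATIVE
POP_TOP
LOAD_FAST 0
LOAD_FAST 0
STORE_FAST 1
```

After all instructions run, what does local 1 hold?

1

LOAD_CONST 50   -> [50]
LOAD_CONST -3   -> [50, -3]
BINARY_SUBTRACT -> [53]
UNARY_NEGATIVE  -> [-53]
POP_TOP         -> []
LOAD_CONST -4   -> [-4]
DUP_TOP         -> [-4, -4]
BINARY_ADD      -> [-8]
DUP_TOP         -> [-8, -8]
BINARY_ADD      -> [-16]
POP_TOP         -> []
LOAD_CONST 1    -> [1]
STORE_FAST 0    -> []
LOAD_FAST 0     -> [1]
DUP_TOP         -> [1, 1]
BINARY_SUBTRACT -> [0]
UNARY_NEGATIVE  -> [0]
UNARY_NEGATIVE  -> [0]
POP_TOP         -> []
LOAD_FAST 0     -> [1]
LOAD_FAST 0     -> [1, 1]
STORE_FAST 1    -> [1]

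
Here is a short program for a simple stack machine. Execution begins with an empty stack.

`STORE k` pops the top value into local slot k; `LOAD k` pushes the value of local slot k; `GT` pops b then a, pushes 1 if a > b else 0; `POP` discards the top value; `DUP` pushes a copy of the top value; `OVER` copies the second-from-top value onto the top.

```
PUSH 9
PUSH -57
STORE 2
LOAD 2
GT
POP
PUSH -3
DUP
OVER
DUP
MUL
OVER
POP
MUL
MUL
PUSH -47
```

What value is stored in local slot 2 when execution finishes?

PUSH 9   -> 9
PUSH -57 -> 9 -57
STORE 2  -> 9
LOAD 2   -> 9 -57
GT       -> 1
POP      -> (empty)
PUSH -3  -> -3
DUP      -> -3 -3
OVER     -> -3 -3 -3
DUP      -> -3 -3 -3 -3
MUL      -> -3 -3 9
OVER     -> -3 -3 9 -3
POP      -> -3 -3 9
MUL      -> -3 -27
MUL      -> 81
PUSH -47 -> 81 -47

-57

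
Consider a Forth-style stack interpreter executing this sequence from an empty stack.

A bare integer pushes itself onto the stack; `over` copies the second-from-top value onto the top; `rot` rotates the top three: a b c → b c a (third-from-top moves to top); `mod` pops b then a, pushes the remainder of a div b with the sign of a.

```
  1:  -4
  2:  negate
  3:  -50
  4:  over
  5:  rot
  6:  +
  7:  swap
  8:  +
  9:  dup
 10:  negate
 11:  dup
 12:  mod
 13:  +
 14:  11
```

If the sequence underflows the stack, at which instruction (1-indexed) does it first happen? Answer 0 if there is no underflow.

0

-4     -> -4
negate -> 4
-50    -> 4 -50
over   -> 4 -50 4
rot    -> -50 4 4
+      -> -50 8
swap   -> 8 -50
+      -> -42
dup    -> -42 -42
negate -> -42 42
dup    -> -42 42 42
mod    -> -42 0
+      -> -42
11     -> -42 11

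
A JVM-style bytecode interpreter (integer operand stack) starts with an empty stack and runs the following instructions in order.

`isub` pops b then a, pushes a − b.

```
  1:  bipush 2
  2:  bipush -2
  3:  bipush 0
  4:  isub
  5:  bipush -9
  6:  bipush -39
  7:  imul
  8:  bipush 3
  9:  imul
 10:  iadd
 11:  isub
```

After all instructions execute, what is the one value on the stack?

-1049

bipush 2   → 2
bipush -2  → 2 -2
bipush 0   → 2 -2 0
isub       → 2 -2
bipush -9  → 2 -2 -9
bipush -39 → 2 -2 -9 -39
imul       → 2 -2 351
bipush 3   → 2 -2 351 3
imul       → 2 -2 1053
iadd       → 2 1051
isub       → -1049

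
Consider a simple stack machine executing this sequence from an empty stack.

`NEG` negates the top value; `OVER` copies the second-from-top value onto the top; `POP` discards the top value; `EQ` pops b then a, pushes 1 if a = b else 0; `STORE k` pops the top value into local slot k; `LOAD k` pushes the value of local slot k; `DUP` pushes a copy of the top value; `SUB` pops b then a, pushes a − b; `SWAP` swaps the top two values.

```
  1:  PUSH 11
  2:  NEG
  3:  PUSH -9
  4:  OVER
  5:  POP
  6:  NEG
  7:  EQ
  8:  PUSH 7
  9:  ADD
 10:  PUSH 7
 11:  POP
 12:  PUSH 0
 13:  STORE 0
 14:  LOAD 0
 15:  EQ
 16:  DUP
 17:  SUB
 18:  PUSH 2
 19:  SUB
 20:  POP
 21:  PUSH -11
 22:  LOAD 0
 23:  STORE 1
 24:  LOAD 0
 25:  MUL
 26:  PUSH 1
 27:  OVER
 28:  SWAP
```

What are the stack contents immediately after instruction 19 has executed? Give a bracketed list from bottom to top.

[-2]

PUSH 11 : [11]
NEG     : [-11]
PUSH -9 : [-11, -9]
OVER    : [-11, -9, -11]
POP     : [-11, -9]
NEG     : [-11, 9]
EQ      : [0]
PUSH 7  : [0, 7]
ADD     : [7]
PUSH 7  : [7, 7]
POP     : [7]
PUSH 0  : [7, 0]
STORE 0 : [7]
LOAD 0  : [7, 0]
EQ      : [0]
DUP     : [0, 0]
SUB     : [0]
PUSH 2  : [0, 2]
SUB     : [-2]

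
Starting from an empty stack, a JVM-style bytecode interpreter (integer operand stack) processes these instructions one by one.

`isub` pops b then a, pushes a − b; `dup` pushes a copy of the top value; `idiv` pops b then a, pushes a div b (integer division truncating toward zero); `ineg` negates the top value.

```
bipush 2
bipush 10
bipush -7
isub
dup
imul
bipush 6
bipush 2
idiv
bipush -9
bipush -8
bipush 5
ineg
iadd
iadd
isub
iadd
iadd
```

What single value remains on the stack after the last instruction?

316

bipush 2   [2]
bipush 10  [2, 10]
bipush -7  [2, 10, -7]
isub       [2, 17]
dup        [2, 17, 17]
imul       [2, 289]
bipush 6   [2, 289, 6]
bipush 2   [2, 289, 6, 2]
idiv       [2, 289, 3]
bipush -9  [2, 289, 3, -9]
bipush -8  [2, 289, 3, -9, -8]
bipush 5   [2, 289, 3, -9, -8, 5]
ineg       [2, 289, 3, -9, -8, -5]
iadd       [2, 289, 3, -9, -13]
iadd       [2, 289, 3, -22]
isub       [2, 289, 25]
iadd       [2, 314]
iadd       [316]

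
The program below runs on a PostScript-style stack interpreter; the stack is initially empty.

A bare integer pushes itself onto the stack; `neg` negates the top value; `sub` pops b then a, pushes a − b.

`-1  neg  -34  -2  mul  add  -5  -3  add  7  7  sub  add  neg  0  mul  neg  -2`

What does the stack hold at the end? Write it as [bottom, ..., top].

-1  -> -1
neg -> 1
-34 -> 1 -34
-2  -> 1 -34 -2
mul -> 1 68
add -> 69
-5  -> 69 -5
-3  -> 69 -5 -3
add -> 69 -8
7   -> 69 -8 7
7   -> 69 -8 7 7
sub -> 69 -8 0
add -> 69 -8
neg -> 69 8
0   -> 69 8 0
mul -> 69 0
neg -> 69 0
-2  -> 69 0 -2

[69, 0, -2]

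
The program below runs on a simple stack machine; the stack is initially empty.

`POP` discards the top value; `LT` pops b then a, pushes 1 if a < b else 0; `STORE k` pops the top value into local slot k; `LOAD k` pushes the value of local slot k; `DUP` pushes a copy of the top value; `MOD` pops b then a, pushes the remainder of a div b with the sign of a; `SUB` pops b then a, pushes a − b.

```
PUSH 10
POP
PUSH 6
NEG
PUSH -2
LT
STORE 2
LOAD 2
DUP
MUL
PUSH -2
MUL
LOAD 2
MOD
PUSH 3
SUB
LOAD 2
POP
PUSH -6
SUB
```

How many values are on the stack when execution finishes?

1

PUSH 10 → 10
POP     → (empty)
PUSH 6  → 6
NEG     → -6
PUSH -2 → -6 -2
LT      → 1
STORE 2 → (empty)
LOAD 2  → 1
DUP     → 1 1
MUL     → 1
PUSH -2 → 1 -2
MUL     → -2
LOAD 2  → -2 1
MOD     → 0
PUSH 3  → 0 3
SUB     → -3
LOAD 2  → -3 1
POP     → -3
PUSH -6 → -3 -6
SUB     → 3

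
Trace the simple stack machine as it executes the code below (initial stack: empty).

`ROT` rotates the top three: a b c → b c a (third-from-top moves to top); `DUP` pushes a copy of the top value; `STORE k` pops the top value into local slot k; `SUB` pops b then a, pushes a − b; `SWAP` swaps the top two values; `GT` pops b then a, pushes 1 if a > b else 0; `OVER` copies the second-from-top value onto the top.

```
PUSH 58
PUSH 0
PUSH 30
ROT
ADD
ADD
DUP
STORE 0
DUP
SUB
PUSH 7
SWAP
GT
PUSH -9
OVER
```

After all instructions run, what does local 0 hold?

PUSH 58 : 58
PUSH 0  : 58 0
PUSH 30 : 58 0 30
ROT     : 0 30 58
ADD     : 0 88
ADD     : 88
DUP     : 88 88
STORE 0 : 88
DUP     : 88 88
SUB     : 0
PUSH 7  : 0 7
SWAP    : 7 0
GT      : 1
PUSH -9 : 1 -9
OVER    : 1 -9 1

88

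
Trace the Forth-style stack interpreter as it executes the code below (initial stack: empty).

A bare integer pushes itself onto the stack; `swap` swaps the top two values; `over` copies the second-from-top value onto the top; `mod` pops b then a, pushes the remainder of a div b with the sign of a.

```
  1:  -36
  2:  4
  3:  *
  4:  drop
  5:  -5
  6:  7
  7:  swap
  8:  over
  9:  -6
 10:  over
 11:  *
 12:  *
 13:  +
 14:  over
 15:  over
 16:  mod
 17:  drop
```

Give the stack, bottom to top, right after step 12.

-36   [-36]
4     [-36, 4]
*     [-144]
drop  []
-5    [-5]
7     [-5, 7]
swap  [7, -5]
over  [7, -5, 7]
-6    [7, -5, 7, -6]
over  [7, -5, 7, -6, 7]
*     [7, -5, 7, -42]
*     [7, -5, -294]

[7, -5, -294]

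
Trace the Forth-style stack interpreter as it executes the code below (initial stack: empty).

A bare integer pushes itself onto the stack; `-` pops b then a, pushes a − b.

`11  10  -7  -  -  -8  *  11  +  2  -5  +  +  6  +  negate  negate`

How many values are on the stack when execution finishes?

11     -> 11
10     -> 11 10
-7     -> 11 10 -7
-      -> 11 17
-      -> -6
-8     -> -6 -8
*      -> 48
11     -> 48 11
+      -> 59
2      -> 59 2
-5     -> 59 2 -5
+      -> 59 -3
+      -> 56
6      -> 56 6
+      -> 62
negate -> -62
negate -> 62

1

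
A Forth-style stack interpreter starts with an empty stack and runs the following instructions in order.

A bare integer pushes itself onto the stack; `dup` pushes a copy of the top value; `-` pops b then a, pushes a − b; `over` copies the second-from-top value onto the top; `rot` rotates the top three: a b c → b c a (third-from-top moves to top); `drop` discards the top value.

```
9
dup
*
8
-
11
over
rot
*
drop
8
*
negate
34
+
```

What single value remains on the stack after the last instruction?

-54

9       [9]
dup     [9, 9]
*       [81]
8       [81, 8]
-       [73]
11      [73, 11]
over    [73, 11, 73]
rot     [11, 73, 73]
*       [11, 5329]
drop    [11]
8       [11, 8]
*       [88]
negate  [-88]
34      [-88, 34]
+       [-54]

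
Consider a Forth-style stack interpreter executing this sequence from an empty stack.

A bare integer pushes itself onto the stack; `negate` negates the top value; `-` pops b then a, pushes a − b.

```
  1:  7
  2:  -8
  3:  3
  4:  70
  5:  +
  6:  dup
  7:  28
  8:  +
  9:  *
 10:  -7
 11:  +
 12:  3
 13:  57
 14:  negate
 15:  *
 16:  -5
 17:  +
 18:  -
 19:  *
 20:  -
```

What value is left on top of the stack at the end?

60343

7      -> [7]
-8     -> [7, -8]
3      -> [7, -8, 3]
70     -> [7, -8, 3, 70]
+      -> [7, -8, 73]
dup    -> [7, -8, 73, 73]
28     -> [7, -8, 73, 73, 28]
+      -> [7, -8, 73, 101]
*      -> [7, -8, 7373]
-7     -> [7, -8, 7373, -7]
+      -> [7, -8, 7366]
3      -> [7, -8, 7366, 3]
57     -> [7, -8, 7366, 3, 57]
negate -> [7, -8, 7366, 3, -57]
*      -> [7, -8, 7366, -171]
-5     -> [7, -8, 7366, -171, -5]
+      -> [7, -8, 7366, -176]
-      -> [7, -8, 7542]
*      -> [7, -60336]
-      -> [60343]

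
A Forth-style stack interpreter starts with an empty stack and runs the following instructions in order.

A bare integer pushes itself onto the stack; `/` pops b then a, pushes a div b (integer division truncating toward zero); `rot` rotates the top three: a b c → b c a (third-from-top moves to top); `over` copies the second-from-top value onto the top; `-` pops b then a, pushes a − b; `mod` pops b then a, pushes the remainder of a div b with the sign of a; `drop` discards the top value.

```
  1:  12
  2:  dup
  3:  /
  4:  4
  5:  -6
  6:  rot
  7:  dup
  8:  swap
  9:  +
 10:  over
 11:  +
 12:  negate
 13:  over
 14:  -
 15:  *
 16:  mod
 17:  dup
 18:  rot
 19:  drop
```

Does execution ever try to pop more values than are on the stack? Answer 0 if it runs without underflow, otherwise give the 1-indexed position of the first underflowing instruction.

18

12     -> [12]
dup    -> [12, 12]
/      -> [1]
4      -> [1, 4]
-6     -> [1, 4, -6]
rot    -> [4, -6, 1]
dup    -> [4, -6, 1, 1]
swap   -> [4, -6, 1, 1]
+      -> [4, -6, 2]
over   -> [4, -6, 2, -6]
+      -> [4, -6, -4]
negate -> [4, -6, 4]
over   -> [4, -6, 4, -6]
-      -> [4, -6, 10]
*      -> [4, -60]
mod    -> [4]
dup    -> [4, 4]
rot  — needs 3 operands, stack has 2 → underflow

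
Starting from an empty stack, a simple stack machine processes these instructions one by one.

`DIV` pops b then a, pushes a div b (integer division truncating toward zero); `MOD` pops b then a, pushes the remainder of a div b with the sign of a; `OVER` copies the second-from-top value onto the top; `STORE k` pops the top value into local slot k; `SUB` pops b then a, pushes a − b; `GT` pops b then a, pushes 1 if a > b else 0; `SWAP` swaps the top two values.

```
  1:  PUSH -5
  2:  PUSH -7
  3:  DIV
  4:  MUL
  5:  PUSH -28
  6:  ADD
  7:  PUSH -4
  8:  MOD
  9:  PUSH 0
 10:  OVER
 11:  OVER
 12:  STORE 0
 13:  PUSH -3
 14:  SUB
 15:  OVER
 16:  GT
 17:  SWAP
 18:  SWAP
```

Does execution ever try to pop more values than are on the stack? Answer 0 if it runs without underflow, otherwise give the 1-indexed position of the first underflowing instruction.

PUSH -5 -> -5
PUSH -7 -> -5 -7
DIV     -> 0
MUL  — needs 2 operands, stack has 1 → underflow

4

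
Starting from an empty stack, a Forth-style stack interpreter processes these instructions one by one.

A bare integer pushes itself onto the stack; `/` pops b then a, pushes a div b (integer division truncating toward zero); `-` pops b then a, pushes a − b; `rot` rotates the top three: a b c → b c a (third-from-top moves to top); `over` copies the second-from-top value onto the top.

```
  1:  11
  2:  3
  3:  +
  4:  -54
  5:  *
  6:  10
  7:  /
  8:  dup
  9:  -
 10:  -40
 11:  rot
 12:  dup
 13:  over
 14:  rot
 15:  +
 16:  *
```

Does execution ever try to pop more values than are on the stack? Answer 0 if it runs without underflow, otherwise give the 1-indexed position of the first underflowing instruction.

11

11  -> [11]
3   -> [11, 3]
+   -> [14]
-54 -> [14, -54]
*   -> [-756]
10  -> [-756, 10]
/   -> [-75]
dup -> [-75, -75]
-   -> [0]
-40 -> [0, -40]
rot  — needs 3 operands, stack has 2 → underflow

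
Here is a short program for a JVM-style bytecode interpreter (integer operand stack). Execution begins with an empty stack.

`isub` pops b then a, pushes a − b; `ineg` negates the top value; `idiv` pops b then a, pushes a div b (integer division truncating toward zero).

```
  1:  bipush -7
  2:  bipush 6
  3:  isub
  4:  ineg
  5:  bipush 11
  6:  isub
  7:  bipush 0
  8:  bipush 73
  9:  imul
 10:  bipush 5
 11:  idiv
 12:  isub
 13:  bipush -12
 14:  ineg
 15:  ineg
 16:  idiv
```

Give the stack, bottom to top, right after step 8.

bipush -7 → [-7]
bipush 6  → [-7, 6]
isub      → [-13]
ineg      → [13]
bipush 11 → [13, 11]
isub      → [2]
bipush 0  → [2, 0]
bipush 73 → [2, 0, 73]

[2, 0, 73]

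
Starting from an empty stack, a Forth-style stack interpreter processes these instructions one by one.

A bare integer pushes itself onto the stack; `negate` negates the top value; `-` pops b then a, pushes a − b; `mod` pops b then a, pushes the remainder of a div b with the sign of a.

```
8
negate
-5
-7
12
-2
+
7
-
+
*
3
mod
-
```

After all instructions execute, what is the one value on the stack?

8      -> 8
negate -> -8
-5     -> -8 -5
-7     -> -8 -5 -7
12     -> -8 -5 -7 12
-2     -> -8 -5 -7 12 -2
+      -> -8 -5 -7 10
7      -> -8 -5 -7 10 7
-      -> -8 -5 -7 3
+      -> -8 -5 -4
*      -> -8 20
3      -> -8 20 3
mod    -> -8 2
-      -> -10

-10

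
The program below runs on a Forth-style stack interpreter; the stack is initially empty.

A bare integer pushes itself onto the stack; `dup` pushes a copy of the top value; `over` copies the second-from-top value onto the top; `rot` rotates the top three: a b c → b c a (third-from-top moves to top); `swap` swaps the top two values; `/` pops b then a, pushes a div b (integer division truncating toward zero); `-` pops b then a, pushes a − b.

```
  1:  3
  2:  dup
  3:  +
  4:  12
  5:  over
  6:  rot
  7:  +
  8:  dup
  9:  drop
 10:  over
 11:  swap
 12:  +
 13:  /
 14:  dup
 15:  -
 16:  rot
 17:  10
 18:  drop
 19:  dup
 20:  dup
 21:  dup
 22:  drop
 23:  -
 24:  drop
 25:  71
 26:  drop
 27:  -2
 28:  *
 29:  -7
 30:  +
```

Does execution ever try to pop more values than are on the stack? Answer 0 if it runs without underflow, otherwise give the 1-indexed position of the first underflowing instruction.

3     3
dup   3 3
+     6
12    6 12
over  6 12 6
rot   12 6 6
+     12 12
dup   12 12 12
drop  12 12
over  12 12 12
swap  12 12 12
+     12 24
/     0
dup   0 0
-     0
rot  — needs 3 operands, stack has 1 → underflow

16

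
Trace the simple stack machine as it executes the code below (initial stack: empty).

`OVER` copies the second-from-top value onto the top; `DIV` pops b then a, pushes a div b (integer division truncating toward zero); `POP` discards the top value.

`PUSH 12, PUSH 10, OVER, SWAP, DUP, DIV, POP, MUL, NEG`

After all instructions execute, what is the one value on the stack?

PUSH 12 : 12
PUSH 10 : 12 10
OVER    : 12 10 12
SWAP    : 12 12 10
DUP     : 12 12 10 10
DIV     : 12 12 1
POP     : 12 12
MUL     : 144
NEG     : -144

-144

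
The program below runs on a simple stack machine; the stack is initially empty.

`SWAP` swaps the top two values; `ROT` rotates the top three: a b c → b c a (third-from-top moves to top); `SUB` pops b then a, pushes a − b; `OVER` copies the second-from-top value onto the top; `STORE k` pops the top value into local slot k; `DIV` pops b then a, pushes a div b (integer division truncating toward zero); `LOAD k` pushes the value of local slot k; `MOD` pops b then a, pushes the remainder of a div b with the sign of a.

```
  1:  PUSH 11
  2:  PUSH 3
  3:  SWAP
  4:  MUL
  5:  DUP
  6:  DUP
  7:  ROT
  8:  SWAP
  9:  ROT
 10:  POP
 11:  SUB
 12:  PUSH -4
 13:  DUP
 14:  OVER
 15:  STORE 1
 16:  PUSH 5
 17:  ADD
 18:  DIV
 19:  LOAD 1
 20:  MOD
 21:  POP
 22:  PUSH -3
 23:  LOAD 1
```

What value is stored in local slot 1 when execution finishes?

-4

PUSH 11 → [11]
PUSH 3  → [11, 3]
SWAP    → [3, 11]
MUL     → [33]
DUP     → [33, 33]
DUP     → [33, 33, 33]
ROT     → [33, 33, 33]
SWAP    → [33, 33, 33]
ROT     → [33, 33, 33]
POP     → [33, 33]
SUB     → [0]
PUSH -4 → [0, -4]
DUP     → [0, -4, -4]
OVER    → [0, -4, -4, -4]
STORE 1 → [0, -4, -4]
PUSH 5  → [0, -4, -4, 5]
ADD     → [0, -4, 1]
DIV     → [0, -4]
LOAD 1  → [0, -4, -4]
MOD     → [0, 0]
POP     → [0]
PUSH -3 → [0, -3]
LOAD 1  → [0, -3, -4]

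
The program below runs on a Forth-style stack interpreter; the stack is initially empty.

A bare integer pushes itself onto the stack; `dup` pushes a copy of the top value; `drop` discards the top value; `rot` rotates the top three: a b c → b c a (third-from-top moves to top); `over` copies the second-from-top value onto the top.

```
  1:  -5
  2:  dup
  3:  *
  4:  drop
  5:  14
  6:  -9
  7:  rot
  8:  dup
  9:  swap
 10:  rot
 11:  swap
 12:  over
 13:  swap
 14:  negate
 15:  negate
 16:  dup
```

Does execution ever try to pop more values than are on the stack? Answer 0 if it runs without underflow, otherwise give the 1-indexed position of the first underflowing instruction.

-5    [-5]
dup   [-5, -5]
*     [25]
drop  []
14    [14]
-9    [14, -9]
rot  — needs 3 operands, stack has 2 → underflow

7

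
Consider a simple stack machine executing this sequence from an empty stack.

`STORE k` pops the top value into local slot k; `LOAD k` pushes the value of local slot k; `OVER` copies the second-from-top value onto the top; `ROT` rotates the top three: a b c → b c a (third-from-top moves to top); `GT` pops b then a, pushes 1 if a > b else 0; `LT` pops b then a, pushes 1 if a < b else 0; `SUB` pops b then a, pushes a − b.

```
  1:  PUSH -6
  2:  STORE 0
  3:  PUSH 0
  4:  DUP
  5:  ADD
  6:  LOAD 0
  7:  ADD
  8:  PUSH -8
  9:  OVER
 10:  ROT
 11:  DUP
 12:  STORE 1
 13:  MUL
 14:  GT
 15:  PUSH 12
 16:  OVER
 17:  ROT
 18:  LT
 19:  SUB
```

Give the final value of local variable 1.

PUSH -6  -6
STORE 0  (empty)
PUSH 0   0
DUP      0 0
ADD      0
LOAD 0   0 -6
ADD      -6
PUSH -8  -6 -8
OVER     -6 -8 -6
ROT      -8 -6 -6
DUP      -8 -6 -6 -6
STORE 1  -8 -6 -6
MUL      -8 36
GT       0
PUSH 12  0 12
OVER     0 12 0
ROT      12 0 0
LT       12 0
SUB      12

-6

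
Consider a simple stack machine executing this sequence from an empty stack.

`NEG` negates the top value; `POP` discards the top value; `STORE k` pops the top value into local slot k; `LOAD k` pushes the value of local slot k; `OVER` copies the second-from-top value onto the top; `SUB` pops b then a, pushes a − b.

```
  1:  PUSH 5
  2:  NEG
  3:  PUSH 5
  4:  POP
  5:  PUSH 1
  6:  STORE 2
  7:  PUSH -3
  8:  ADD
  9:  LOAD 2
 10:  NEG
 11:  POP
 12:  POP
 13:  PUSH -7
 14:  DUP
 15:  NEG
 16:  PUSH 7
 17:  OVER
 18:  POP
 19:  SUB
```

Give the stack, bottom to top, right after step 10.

[-8, -1]

PUSH 5   5
NEG      -5
PUSH 5   -5 5
POP      -5
PUSH 1   -5 1
STORE 2  -5
PUSH -3  -5 -3
ADD      -8
LOAD 2   -8 1
NEG      -8 -1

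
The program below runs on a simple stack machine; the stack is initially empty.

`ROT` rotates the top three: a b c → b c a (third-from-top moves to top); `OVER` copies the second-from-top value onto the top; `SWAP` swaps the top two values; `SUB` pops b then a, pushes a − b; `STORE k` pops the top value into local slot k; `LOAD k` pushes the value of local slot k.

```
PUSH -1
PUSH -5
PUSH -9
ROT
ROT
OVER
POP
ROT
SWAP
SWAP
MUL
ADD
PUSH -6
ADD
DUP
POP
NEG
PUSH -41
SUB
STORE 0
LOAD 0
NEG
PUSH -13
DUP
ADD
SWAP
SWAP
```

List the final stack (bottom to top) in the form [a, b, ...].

[-3, -26]

PUSH -1  → -1
PUSH -5  → -1 -5
PUSH -9  → -1 -5 -9
ROT      → -5 -9 -1
ROT      → -9 -1 -5
OVER     → -9 -1 -5 -1
POP      → -9 -1 -5
ROT      → -1 -5 -9
SWAP     → -1 -9 -5
SWAP     → -1 -5 -9
MUL      → -1 45
ADD      → 44
PUSH -6  → 44 -6
ADD      → 38
DUP      → 38 38
POP      → 38
NEG      → -38
PUSH -41 → -38 -41
SUB      → 3
STORE 0  → (empty)
LOAD 0   → 3
NEG      → -3
PUSH -13 → -3 -13
DUP      → -3 -13 -13
ADD      → -3 -26
SWAP     → -26 -3
SWAP     → -3 -26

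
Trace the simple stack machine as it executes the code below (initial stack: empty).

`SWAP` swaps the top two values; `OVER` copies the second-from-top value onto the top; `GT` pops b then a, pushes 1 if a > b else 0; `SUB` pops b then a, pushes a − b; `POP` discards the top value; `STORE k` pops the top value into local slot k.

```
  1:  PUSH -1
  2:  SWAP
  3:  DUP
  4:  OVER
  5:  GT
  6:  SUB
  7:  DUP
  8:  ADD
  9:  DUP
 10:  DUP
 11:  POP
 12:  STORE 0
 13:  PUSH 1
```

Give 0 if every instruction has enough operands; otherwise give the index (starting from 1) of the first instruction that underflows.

2

PUSH -1 : -1
SWAP  — needs 2 operands, stack has 1 → underflow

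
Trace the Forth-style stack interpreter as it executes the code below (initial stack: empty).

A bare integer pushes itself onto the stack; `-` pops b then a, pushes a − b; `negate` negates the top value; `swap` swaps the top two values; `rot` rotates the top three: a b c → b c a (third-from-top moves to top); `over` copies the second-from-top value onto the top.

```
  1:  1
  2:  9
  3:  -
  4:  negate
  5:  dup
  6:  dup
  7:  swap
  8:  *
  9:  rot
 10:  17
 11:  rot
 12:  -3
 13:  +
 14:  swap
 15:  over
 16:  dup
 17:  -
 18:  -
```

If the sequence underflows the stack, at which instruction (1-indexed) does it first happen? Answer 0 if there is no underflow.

9

1      -> 1
9      -> 1 9
-      -> -8
negate -> 8
dup    -> 8 8
dup    -> 8 8 8
swap   -> 8 8 8
*      -> 8 64
rot  — needs 3 operands, stack has 2 → underflow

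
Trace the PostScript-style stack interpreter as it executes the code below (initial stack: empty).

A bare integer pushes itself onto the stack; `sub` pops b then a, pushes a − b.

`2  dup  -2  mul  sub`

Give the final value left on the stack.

6

2   : 2
dup : 2 2
-2  : 2 2 -2
mul : 2 -4
sub : 6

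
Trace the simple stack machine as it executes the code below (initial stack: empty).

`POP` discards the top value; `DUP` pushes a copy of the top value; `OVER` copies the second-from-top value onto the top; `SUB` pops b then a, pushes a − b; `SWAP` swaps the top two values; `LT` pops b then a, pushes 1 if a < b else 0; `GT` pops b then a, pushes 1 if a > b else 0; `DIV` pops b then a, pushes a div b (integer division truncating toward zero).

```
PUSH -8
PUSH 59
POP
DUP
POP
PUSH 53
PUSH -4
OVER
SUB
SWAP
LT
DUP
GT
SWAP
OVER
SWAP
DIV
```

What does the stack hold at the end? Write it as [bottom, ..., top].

PUSH -8  -8
PUSH 59  -8 59
POP      -8
DUP      -8 -8
POP      -8
PUSH 53  -8 53
PUSH -4  -8 53 -4
OVER     -8 53 -4 53
SUB      -8 53 -57
SWAP     -8 -57 53
LT       -8 1
DUP      -8 1 1
GT       -8 0
SWAP     0 -8
OVER     0 -8 0
SWAP     0 0 -8
DIV      0 0

[0, 0]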